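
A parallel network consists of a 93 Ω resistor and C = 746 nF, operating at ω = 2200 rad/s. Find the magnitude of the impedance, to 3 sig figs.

91.9 Ω

X_C = 1/(ωC) = 609 Ω
Parallel: admittances add. Y = 1/R + jωC
Y = (0.0108 + j0.00164) S
|Y| = 0.0109 S → |Z| = 1/|Y| = 91.9 Ω, ∠Z = −∠Y = -8.68°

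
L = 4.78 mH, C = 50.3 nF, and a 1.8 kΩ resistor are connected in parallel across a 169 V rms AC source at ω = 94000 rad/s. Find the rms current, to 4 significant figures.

433.2 mA

X_L = ωL = 449.3 Ω
X_C = 1/(ωC) = 211.5 Ω
Parallel: admittances add. Y = 1/R + 1/(jωL) + jωC
Y = (0.0005556 + j0.002503) S
|Y| = 0.002564 S → |Z| = 1/|Y| = 390.1 Ω, ∠Z = −∠Y = -77.48°
I = V/|Z| = 169/390.1 = 433.2 mA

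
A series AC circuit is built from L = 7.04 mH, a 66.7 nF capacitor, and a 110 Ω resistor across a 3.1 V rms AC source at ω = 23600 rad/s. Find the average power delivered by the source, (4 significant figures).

X_L = ωL = 166.1 Ω
X_C = 1/(ωC) = 635.3 Ω
Net reactance X = X_L − X_C = -469.1 Ω
Z = 110.0 − j469.1 Ω
|Z| = √(110.0² + 469.1²) = 481.9 Ω
∠Z = arctan(-469.1/110.0) = -76.80°
I = V/|Z| = 6.433 mA
P = VI cos φ = 3.1 × 0.006433 × cos(-76.80°) = 4.553 mW

4.553 mW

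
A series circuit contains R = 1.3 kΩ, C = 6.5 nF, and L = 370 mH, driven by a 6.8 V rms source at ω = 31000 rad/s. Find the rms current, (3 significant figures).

X_L = ωL = 11500 Ω
X_C = 1/(ωC) = 4960 Ω
Net reactance X = X_L − X_C = 6510 Ω
Z = 1300 + j6510 Ω
|Z| = √(1300² + 6510²) = 6640 Ω
I = V/|Z| = 6.8/6640 = 1.02 mA

1.02 mA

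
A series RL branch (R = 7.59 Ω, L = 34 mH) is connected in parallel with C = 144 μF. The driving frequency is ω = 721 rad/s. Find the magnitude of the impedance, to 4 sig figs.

14.80 Ω

X_L = ωL = 24.51 Ω
X_C = 1/(ωC) = 9.632 Ω
Branch 1 (R+jX_L): Z₁ = 7.590 + j24.51 Ω, |Z₁| = 25.66 Ω
Branch 2 (−jX_C): Z₂ = −j9.632 Ω
Parallel: Z = Z₁Z₂/(Z₁+Z₂), |Z| = 14.80 Ω, ∠Z = -80.18°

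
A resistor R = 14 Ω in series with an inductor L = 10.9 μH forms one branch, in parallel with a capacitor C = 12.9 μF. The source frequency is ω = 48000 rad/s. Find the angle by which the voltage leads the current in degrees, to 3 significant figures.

-83.4°

X_L = ωL = 0.523 Ω
X_C = 1/(ωC) = 1.61 Ω
Branch 1 (R+jX_L): Z₁ = 14.0 + j0.523 Ω, |Z₁| = 14.0 Ω
Branch 2 (−jX_C): Z₂ = −j1.61 Ω
Parallel: Z = Z₁Z₂/(Z₁+Z₂), |Z| = 1.61 Ω, ∠Z = -83.4°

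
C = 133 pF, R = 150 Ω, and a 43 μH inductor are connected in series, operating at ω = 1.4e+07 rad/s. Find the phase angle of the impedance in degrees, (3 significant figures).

23.4°

X_L = ωL = 602 Ω
X_C = 1/(ωC) = 537 Ω
Net reactance X = X_L − X_C = 64.9 Ω
Z = 150 + j64.9 Ω
|Z| = √(150² + 64.9²) = 163 Ω
∠Z = arctan(64.9/150) = 23.4°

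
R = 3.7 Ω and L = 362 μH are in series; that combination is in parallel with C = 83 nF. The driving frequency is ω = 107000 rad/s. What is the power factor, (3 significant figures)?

X_L = ωL = 38.7 Ω
X_C = 1/(ωC) = 113 Ω
Branch 1 (R+jX_L): Z₁ = 3.70 + j38.7 Ω, |Z₁| = 38.9 Ω
Branch 2 (−jX_C): Z₂ = −j113 Ω
Parallel: Z = Z₁Z₂/(Z₁+Z₂), |Z| = 59.2 Ω, ∠Z = 81.7°
cos φ = cos(81.7°) = 0.145

0.145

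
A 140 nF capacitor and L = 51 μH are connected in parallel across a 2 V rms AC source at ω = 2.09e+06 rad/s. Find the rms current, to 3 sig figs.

566 mA

X_L = ωL = 107 Ω
X_C = 1/(ωC) = 3.42 Ω
Parallel: admittances add. Y = 1/(jωL) + jωC
Y = (0 + j0.283) S
|Y| = 0.283 S → |Z| = 1/|Y| = 3.53 Ω, ∠Z = −∠Y = -90.0°
I = V/|Z| = 2/3.53 = 566 mA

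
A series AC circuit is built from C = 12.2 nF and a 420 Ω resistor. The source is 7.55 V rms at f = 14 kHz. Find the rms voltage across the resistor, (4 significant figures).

3.102 V

ω = 2πf = 87960 rad/s
X_C = 1/(ωC) = 931.8 Ω
Z = 420.0 − j931.8 Ω
|Z| = √(420.0² + 931.8²) = 1022 Ω
I = V/|Z| = 7.387 mA
V_R = I·|Z_R| = 0.007387 × 420.0 = 3.102 V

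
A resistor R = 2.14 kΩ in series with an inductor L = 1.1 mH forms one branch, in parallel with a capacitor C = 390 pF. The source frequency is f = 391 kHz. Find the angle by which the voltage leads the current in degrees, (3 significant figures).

-76.2°

ω = 2πf = 2.457e+06 rad/s
X_L = ωL = 2700 Ω
X_C = 1/(ωC) = 1040 Ω
Branch 1 (R+jX_L): Z₁ = 2140 + j2700 Ω, |Z₁| = 3450 Ω
Branch 2 (−jX_C): Z₂ = −j1040 Ω
Parallel: Z = Z₁Z₂/(Z₁+Z₂), |Z| = 1330 Ω, ∠Z = -76.2°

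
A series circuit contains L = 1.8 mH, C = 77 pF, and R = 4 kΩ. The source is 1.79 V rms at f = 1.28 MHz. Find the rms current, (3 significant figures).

133 μA

ω = 2πf = 8.042e+06 rad/s
X_L = ωL = 14500 Ω
X_C = 1/(ωC) = 1610 Ω
Net reactance X = X_L − X_C = 12900 Ω
Z = 4000 + j12900 Ω
|Z| = √(4000² + 12900²) = 13500 Ω
I = V/|Z| = 1.79/13500 = 133 μA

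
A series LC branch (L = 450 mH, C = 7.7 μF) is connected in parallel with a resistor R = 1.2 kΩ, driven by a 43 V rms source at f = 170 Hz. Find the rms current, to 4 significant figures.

125.0 mA

ω = 2πf = 1068 rad/s
X_L = ωL = 480.7 Ω
X_C = 1/(ωC) = 121.6 Ω
Branch 1: Z₁ = R = 1200 Ω
Branch 2 (series LC): Z₂ = j(X_L − X_C) = j359.1 Ω
Parallel: Z = Z₁Z₂/(Z₁+Z₂), |Z| = 344.0 Ω, ∠Z = 73.34°
I = V/|Z| = 43/344.0 = 125.0 mA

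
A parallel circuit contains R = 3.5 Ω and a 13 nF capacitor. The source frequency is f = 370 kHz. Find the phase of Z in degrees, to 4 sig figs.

ω = 2πf = 2.325e+06 rad/s
X_C = 1/(ωC) = 33.09 Ω
Parallel: admittances add. Y = 1/R + jωC
Y = (0.2857 + j0.03022) S
|Y| = 0.2873 S → |Z| = 1/|Y| = 3.481 Ω, ∠Z = −∠Y = -6.038°

-6.038°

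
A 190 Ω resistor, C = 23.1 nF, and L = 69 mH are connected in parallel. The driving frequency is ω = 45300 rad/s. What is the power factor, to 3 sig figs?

0.991

X_L = ωL = 3130 Ω
X_C = 1/(ωC) = 956 Ω
Parallel: admittances add. Y = 1/R + 1/(jωL) + jωC
Y = (0.00526 + j0.000727) S
|Y| = 0.00531 S → |Z| = 1/|Y| = 188 Ω, ∠Z = −∠Y = -7.86°
cos φ = cos(-7.86°) = 0.991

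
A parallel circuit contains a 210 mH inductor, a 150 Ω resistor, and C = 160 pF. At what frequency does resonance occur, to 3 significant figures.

27.5 kHz

ω₀ = 1/√(LC) = 1/√(0.21 × 1.6e-10) = 172500 rad/s
f₀ = ω₀/(2π) = 27.5 kHz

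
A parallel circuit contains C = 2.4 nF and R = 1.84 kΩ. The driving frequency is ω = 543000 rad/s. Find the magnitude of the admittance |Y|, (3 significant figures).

1.41 mS

X_C = 1/(ωC) = 767 Ω
Parallel: admittances add. Y = 1/R + jωC
Y = (0.000543 + j0.00130) S
|Y| = 0.00141 S → |Z| = 1/|Y| = 708 Ω, ∠Z = −∠Y = -67.4°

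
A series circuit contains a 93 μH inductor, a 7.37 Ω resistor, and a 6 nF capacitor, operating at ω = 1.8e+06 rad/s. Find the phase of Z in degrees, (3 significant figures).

X_L = ωL = 167 Ω
X_C = 1/(ωC) = 92.6 Ω
Net reactance X = X_L − X_C = 74.8 Ω
Z = 7.37 + j74.8 Ω
|Z| = √(7.37² + 74.8²) = 75.2 Ω
∠Z = arctan(74.8/7.37) = 84.4°

84.4°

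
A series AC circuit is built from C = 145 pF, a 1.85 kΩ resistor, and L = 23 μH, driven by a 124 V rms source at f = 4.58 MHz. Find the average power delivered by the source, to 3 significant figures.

7.90 W

ω = 2πf = 2.878e+07 rad/s
X_L = ωL = 662 Ω
X_C = 1/(ωC) = 240 Ω
Net reactance X = X_L − X_C = 422 Ω
Z = 1850 + j422 Ω
|Z| = √(1850² + 422²) = 1900 Ω
∠Z = arctan(422/1850) = 12.9°
I = V/|Z| = 65.3 mA
P = VI cos φ = 124 × 0.0653 × cos(12.9°) = 7.90 W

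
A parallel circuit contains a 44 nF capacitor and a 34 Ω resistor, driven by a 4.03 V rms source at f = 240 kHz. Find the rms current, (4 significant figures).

ω = 2πf = 1.508e+06 rad/s
X_C = 1/(ωC) = 15.07 Ω
Parallel: admittances add. Y = 1/R + jωC
Y = (0.02941 + j0.06635) S
|Y| = 0.07258 S → |Z| = 1/|Y| = 13.78 Ω, ∠Z = −∠Y = -66.09°
I = V/|Z| = 4.03/13.78 = 292.5 mA

292.5 mA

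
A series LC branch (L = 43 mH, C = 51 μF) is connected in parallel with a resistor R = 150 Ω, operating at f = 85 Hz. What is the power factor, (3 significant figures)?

ω = 2πf = 534.1 rad/s
X_L = ωL = 23.0 Ω
X_C = 1/(ωC) = 36.7 Ω
Branch 1: Z₁ = R = 150 Ω
Branch 2 (series LC): Z₂ = j(X_L − X_C) = −j13.7 Ω
Parallel: Z = Z₁Z₂/(Z₁+Z₂), |Z| = 13.7 Ω, ∠Z = -84.8°
cos φ = cos(-84.8°) = 0.0913

0.0913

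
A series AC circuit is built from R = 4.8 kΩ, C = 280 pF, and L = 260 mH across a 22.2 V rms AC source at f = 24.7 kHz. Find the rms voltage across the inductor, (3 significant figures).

49.8 V

ω = 2πf = 155200 rad/s
X_L = ωL = 40400 Ω
X_C = 1/(ωC) = 23000 Ω
Net reactance X = X_L − X_C = 17300 Ω
Z = 4800 + j17300 Ω
|Z| = √(4800² + 17300²) = 18000 Ω
I = V/|Z| = 1.23 mA
V_L = I·|Z_L| = 0.00123 × 40400 = 49.8 V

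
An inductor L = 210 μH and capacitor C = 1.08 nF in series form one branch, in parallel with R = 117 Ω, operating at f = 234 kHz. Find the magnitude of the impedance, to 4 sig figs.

109.9 Ω

ω = 2πf = 1.47e+06 rad/s
X_L = ωL = 308.8 Ω
X_C = 1/(ωC) = 629.8 Ω
Branch 1: Z₁ = R = 117.0 Ω
Branch 2 (series LC): Z₂ = j(X_L − X_C) = −j321.0 Ω
Parallel: Z = Z₁Z₂/(Z₁+Z₂), |Z| = 109.9 Ω, ∠Z = -20.03°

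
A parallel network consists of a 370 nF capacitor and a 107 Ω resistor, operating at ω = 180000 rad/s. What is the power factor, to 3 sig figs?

0.139

X_C = 1/(ωC) = 15.0 Ω
Parallel: admittances add. Y = 1/R + jωC
Y = (0.00935 + j0.0666) S
|Y| = 0.0673 S → |Z| = 1/|Y| = 14.9 Ω, ∠Z = −∠Y = -82.0°
cos φ = cos(-82.0°) = 0.139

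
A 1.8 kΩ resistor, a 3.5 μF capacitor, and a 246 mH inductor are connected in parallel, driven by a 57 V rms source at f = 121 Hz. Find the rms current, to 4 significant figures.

156.3 mA

ω = 2πf = 760.3 rad/s
X_L = ωL = 187.0 Ω
X_C = 1/(ωC) = 375.8 Ω
Parallel: admittances add. Y = 1/R + 1/(jωL) + jωC
Y = (0.0005556 − j0.002686) S
|Y| = 0.002743 S → |Z| = 1/|Y| = 364.6 Ω, ∠Z = −∠Y = 78.31°
I = V/|Z| = 57/364.6 = 156.3 mA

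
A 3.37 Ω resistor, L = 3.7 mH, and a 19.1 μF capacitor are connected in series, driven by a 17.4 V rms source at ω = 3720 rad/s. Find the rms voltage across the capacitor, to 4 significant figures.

72.36 V

X_L = ωL = 13.76 Ω
X_C = 1/(ωC) = 14.07 Ω
Net reactance X = X_L − X_C = -0.3102 Ω
Z = 3.370 − j0.3102 Ω
|Z| = √(3.370² + 0.3102²) = 3.384 Ω
I = V/|Z| = 5.141 A
V_C = I·|Z_C| = 5.141 × 14.07 = 72.36 V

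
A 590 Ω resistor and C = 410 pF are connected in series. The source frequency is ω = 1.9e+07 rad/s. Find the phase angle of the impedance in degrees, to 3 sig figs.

-12.3°

X_C = 1/(ωC) = 128 Ω
Z = 590 − j128 Ω
|Z| = √(590² + 128²) = 604 Ω
∠Z = arctan(-128/590) = -12.3°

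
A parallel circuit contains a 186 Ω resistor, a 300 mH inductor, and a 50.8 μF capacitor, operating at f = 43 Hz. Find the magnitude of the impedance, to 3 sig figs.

ω = 2πf = 270.2 rad/s
X_L = ωL = 81.1 Ω
X_C = 1/(ωC) = 72.9 Ω
Parallel: admittances add. Y = 1/R + 1/(jωL) + jωC
Y = (0.00538 + j0.00139) S
|Y| = 0.00555 S → |Z| = 1/|Y| = 180 Ω, ∠Z = −∠Y = -14.5°

180 Ω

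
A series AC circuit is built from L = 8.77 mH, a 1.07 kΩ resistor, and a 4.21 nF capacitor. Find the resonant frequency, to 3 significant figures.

ω₀ = 1/√(LC) = 1/√(0.00877 × 4.21e-09) = 164600 rad/s
f₀ = ω₀/(2π) = 26.2 kHz

26.2 kHz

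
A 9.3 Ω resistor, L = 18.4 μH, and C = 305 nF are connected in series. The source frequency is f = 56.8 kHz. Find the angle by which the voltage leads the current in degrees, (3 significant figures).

-15.7°

ω = 2πf = 356900 rad/s
X_L = ωL = 6.57 Ω
X_C = 1/(ωC) = 9.19 Ω
Net reactance X = X_L − X_C = -2.62 Ω
Z = 9.30 − j2.62 Ω
|Z| = √(9.30² + 2.62²) = 9.66 Ω
∠Z = arctan(-2.62/9.30) = -15.7°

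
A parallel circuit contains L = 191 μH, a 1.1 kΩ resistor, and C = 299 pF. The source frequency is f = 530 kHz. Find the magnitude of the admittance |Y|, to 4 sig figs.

1.076 mS

ω = 2πf = 3.33e+06 rad/s
X_L = ωL = 636.0 Ω
X_C = 1/(ωC) = 1004 Ω
Parallel: admittances add. Y = 1/R + 1/(jωL) + jωC
Y = (0.0009091 − j0.0005765) S
|Y| = 0.001076 S → |Z| = 1/|Y| = 929.0 Ω, ∠Z = −∠Y = 32.38°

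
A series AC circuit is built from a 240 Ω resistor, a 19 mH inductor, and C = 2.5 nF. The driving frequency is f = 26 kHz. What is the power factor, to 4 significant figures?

0.3439

ω = 2πf = 163400 rad/s
X_L = ωL = 3104 Ω
X_C = 1/(ωC) = 2449 Ω
Net reactance X = X_L − X_C = 655.4 Ω
Z = 240.0 + j655.4 Ω
|Z| = √(240.0² + 655.4²) = 697.9 Ω
∠Z = arctan(655.4/240.0) = 69.89°
cos φ = cos(69.89°) = 0.3439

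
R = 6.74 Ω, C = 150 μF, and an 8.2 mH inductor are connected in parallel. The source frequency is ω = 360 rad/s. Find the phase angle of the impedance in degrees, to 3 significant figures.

62.5°

X_L = ωL = 2.95 Ω
X_C = 1/(ωC) = 18.5 Ω
Parallel: admittances add. Y = 1/R + 1/(jωL) + jωC
Y = (0.148 − j0.285) S
|Y| = 0.321 S → |Z| = 1/|Y| = 3.11 Ω, ∠Z = −∠Y = 62.5°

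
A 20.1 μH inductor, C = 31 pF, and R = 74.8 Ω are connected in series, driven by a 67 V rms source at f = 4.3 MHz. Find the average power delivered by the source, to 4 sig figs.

782.2 mW

ω = 2πf = 2.702e+07 rad/s
X_L = ωL = 543.1 Ω
X_C = 1/(ωC) = 1194 Ω
Net reactance X = X_L − X_C = -650.9 Ω
Z = 74.80 − j650.9 Ω
|Z| = √(74.80² + 650.9²) = 655.2 Ω
∠Z = arctan(-650.9/74.80) = -83.44°
I = V/|Z| = 102.3 mA
P = VI cos φ = 67 × 0.1023 × cos(-83.44°) = 782.2 mW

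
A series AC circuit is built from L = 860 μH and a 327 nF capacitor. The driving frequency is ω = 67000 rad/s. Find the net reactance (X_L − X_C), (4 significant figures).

X_L = ωL = 57.62 Ω
X_C = 1/(ωC) = 45.64 Ω
X = 57.62 − 45.64 = 11.98 Ω

11.98 Ω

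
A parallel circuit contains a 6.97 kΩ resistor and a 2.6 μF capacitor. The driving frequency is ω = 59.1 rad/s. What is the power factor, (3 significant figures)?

0.682

X_C = 1/(ωC) = 6510 Ω
Parallel: admittances add. Y = 1/R + jωC
Y = (0.000143 + j0.000154) S
|Y| = 0.000210 S → |Z| = 1/|Y| = 4760 Ω, ∠Z = −∠Y = -47.0°
cos φ = cos(-47.0°) = 0.682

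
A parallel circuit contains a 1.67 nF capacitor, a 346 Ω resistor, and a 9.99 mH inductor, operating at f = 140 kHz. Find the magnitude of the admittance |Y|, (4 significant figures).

3.192 mS

ω = 2πf = 879600 rad/s
X_L = ωL = 8788 Ω
X_C = 1/(ωC) = 680.7 Ω
Parallel: admittances add. Y = 1/R + 1/(jωL) + jωC
Y = (0.002890 + j0.001355) S
|Y| = 0.003192 S → |Z| = 1/|Y| = 313.3 Ω, ∠Z = −∠Y = -25.12°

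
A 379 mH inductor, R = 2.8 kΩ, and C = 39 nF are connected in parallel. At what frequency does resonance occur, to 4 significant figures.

ω₀ = 1/√(LC) = 1/√(0.379 × 3.9e-08) = 8225 rad/s
f₀ = ω₀/(2π) = 1.309 kHz

1.309 kHz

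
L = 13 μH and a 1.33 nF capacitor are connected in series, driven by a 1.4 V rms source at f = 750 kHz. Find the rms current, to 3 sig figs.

ω = 2πf = 4.712e+06 rad/s
X_L = ωL = 61.3 Ω
X_C = 1/(ωC) = 160 Ω
Net reactance X = X_L − X_C = -98.3 Ω
Z = − j98.3 Ω
|Z| = √(0² + 98.3²) = 98.3 Ω
I = V/|Z| = 1.4/98.3 = 14.2 mA

14.2 mA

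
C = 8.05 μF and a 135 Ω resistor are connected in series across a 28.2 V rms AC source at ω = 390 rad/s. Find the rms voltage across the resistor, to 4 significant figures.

X_C = 1/(ωC) = 318.5 Ω
Z = 135.0 − j318.5 Ω
|Z| = √(135.0² + 318.5²) = 345.9 Ω
I = V/|Z| = 81.51 mA
V_R = I·|Z_R| = 0.08151 × 135.0 = 11.00 V

11.00 V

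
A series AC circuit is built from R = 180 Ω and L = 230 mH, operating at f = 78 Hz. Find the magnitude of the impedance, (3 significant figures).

212 Ω

ω = 2πf = 490.1 rad/s
X_L = ωL = 113 Ω
Z = 180 + j113 Ω
|Z| = √(180² + 113²) = 212 Ω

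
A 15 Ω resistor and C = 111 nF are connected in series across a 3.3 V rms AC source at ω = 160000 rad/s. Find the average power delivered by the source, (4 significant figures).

X_C = 1/(ωC) = 56.31 Ω
Z = 15.00 − j56.31 Ω
|Z| = √(15.00² + 56.31²) = 58.27 Ω
∠Z = arctan(-56.31/15.00) = -75.08°
I = V/|Z| = 56.63 mA
P = VI cos φ = 3.3 × 0.05663 × cos(-75.08°) = 48.11 mW

48.11 mW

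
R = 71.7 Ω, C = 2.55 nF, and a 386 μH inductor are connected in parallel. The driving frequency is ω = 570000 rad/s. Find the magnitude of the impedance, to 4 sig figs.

70.00 Ω

X_L = ωL = 220.0 Ω
X_C = 1/(ωC) = 688.0 Ω
Parallel: admittances add. Y = 1/R + 1/(jωL) + jωC
Y = (0.01395 − j0.003092) S
|Y| = 0.01429 S → |Z| = 1/|Y| = 70.00 Ω, ∠Z = −∠Y = 12.50°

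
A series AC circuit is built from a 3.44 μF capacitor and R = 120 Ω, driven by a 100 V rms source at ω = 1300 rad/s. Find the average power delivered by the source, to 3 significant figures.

X_C = 1/(ωC) = 224 Ω
Z = 120 − j224 Ω
|Z| = √(120² + 224²) = 254 Ω
∠Z = arctan(-224/120) = -61.8°
I = V/|Z| = 394 mA
P = VI cos φ = 100 × 0.394 × cos(-61.8°) = 18.6 W

18.6 W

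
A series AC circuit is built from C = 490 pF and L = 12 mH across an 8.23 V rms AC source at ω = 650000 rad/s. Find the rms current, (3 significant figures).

1.77 mA

X_L = ωL = 7800 Ω
X_C = 1/(ωC) = 3140 Ω
Net reactance X = X_L − X_C = 4660 Ω
Z = j4660 Ω
|Z| = √(0² + 4660²) = 4660 Ω
I = V/|Z| = 8.23/4660 = 1.77 mA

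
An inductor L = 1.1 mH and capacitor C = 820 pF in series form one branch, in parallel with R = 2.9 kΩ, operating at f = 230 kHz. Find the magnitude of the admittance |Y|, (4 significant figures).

1.385 mS

ω = 2πf = 1.445e+06 rad/s
X_L = ωL = 1590 Ω
X_C = 1/(ωC) = 843.9 Ω
Branch 1: Z₁ = R = 2900 Ω
Branch 2 (series LC): Z₂ = j(X_L − X_C) = j745.8 Ω
Parallel: Z = Z₁Z₂/(Z₁+Z₂), |Z| = 722.3 Ω, ∠Z = 75.58°
|Y| = 1/|Z| = 1.385 mS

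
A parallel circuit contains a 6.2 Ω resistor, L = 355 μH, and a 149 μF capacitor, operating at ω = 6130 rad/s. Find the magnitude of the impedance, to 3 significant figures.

2.08 Ω

X_L = ωL = 2.18 Ω
X_C = 1/(ωC) = 1.09 Ω
Parallel: admittances add. Y = 1/R + 1/(jωL) + jωC
Y = (0.161 + j0.454) S
|Y| = 0.482 S → |Z| = 1/|Y| = 2.08 Ω, ∠Z = −∠Y = -70.4°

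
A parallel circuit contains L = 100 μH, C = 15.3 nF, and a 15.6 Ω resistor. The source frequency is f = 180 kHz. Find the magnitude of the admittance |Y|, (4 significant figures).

64.66 mS

ω = 2πf = 1.131e+06 rad/s
X_L = ωL = 113.1 Ω
X_C = 1/(ωC) = 57.79 Ω
Parallel: admittances add. Y = 1/R + 1/(jωL) + jωC
Y = (0.06410 + j0.008462) S
|Y| = 0.06466 S → |Z| = 1/|Y| = 15.47 Ω, ∠Z = −∠Y = -7.520°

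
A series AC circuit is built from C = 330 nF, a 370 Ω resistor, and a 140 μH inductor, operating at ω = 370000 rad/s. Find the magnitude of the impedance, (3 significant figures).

373 Ω

X_L = ωL = 51.8 Ω
X_C = 1/(ωC) = 8.19 Ω
Net reactance X = X_L − X_C = 43.6 Ω
Z = 370 + j43.6 Ω
|Z| = √(370² + 43.6²) = 373 Ω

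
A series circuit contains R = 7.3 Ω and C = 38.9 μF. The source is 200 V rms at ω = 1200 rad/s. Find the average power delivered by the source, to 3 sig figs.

X_C = 1/(ωC) = 21.4 Ω
Z = 7.30 − j21.4 Ω
|Z| = √(7.30² + 21.4²) = 22.6 Ω
∠Z = arctan(-21.4/7.30) = -71.2°
I = V/|Z| = 8.84 A
P = VI cos φ = 200 × 8.84 × cos(-71.2°) = 570 W

570 W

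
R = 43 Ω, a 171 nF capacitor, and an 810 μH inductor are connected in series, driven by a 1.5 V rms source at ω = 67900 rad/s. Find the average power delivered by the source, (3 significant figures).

34.3 mW

X_L = ωL = 55.0 Ω
X_C = 1/(ωC) = 86.1 Ω
Net reactance X = X_L − X_C = -31.1 Ω
Z = 43.0 − j31.1 Ω
|Z| = √(43.0² + 31.1²) = 53.1 Ω
∠Z = arctan(-31.1/43.0) = -35.9°
I = V/|Z| = 28.3 mA
P = VI cos φ = 1.5 × 0.0283 × cos(-35.9°) = 34.3 mW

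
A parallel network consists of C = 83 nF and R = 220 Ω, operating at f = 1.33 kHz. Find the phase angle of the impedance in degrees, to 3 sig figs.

ω = 2πf = 8357 rad/s
X_C = 1/(ωC) = 1440 Ω
Parallel: admittances add. Y = 1/R + jωC
Y = (0.00455 + j0.000694) S
|Y| = 0.00460 S → |Z| = 1/|Y| = 217 Ω, ∠Z = −∠Y = -8.68°

-8.68°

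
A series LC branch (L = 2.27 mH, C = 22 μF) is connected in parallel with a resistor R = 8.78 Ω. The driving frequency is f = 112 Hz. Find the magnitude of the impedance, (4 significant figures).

ω = 2πf = 703.7 rad/s
X_L = ωL = 1.597 Ω
X_C = 1/(ωC) = 64.59 Ω
Branch 1: Z₁ = R = 8.780 Ω
Branch 2 (series LC): Z₂ = j(X_L − X_C) = −j62.99 Ω
Parallel: Z = Z₁Z₂/(Z₁+Z₂), |Z| = 8.696 Ω, ∠Z = -7.935°

8.696 Ω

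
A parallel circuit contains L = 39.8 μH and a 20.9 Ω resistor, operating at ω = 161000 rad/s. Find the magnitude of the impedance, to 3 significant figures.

6.13 Ω

X_L = ωL = 6.41 Ω
Parallel: admittances add. Y = 1/R + 1/(jωL)
Y = (0.0478 − j0.156) S
|Y| = 0.163 S → |Z| = 1/|Y| = 6.13 Ω, ∠Z = −∠Y = 73.0°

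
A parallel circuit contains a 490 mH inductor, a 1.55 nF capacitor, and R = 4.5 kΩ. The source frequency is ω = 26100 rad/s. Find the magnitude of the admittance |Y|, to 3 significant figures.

225 μS

X_L = ωL = 12800 Ω
X_C = 1/(ωC) = 24700 Ω
Parallel: admittances add. Y = 1/R + 1/(jωL) + jωC
Y = (0.000222 − j3.77e-05) S
|Y| = 0.000225 S → |Z| = 1/|Y| = 4440 Ω, ∠Z = −∠Y = 9.64°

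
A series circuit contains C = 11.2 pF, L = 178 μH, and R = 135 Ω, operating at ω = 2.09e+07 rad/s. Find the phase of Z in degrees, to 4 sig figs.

-76.25°

X_L = ωL = 3720 Ω
X_C = 1/(ωC) = 4272 Ω
Net reactance X = X_L − X_C = -551.8 Ω
Z = 135.0 − j551.8 Ω
|Z| = √(135.0² + 551.8²) = 568.1 Ω
∠Z = arctan(-551.8/135.0) = -76.25°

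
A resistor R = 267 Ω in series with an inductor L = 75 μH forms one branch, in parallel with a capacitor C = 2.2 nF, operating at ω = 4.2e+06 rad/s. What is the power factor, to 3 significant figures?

X_L = ωL = 315 Ω
X_C = 1/(ωC) = 108 Ω
Branch 1 (R+jX_L): Z₁ = 267 + j315 Ω, |Z₁| = 413 Ω
Branch 2 (−jX_C): Z₂ = −j108 Ω
Parallel: Z = Z₁Z₂/(Z₁+Z₂), |Z| = 132 Ω, ∠Z = -78.0°
cos φ = cos(-78.0°) = 0.207

0.207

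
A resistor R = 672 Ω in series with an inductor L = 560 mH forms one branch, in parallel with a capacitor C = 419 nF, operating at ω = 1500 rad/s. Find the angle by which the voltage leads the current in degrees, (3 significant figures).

X_L = ωL = 840 Ω
X_C = 1/(ωC) = 1590 Ω
Branch 1 (R+jX_L): Z₁ = 672 + j840 Ω, |Z₁| = 1080 Ω
Branch 2 (−jX_C): Z₂ = −j1590 Ω
Parallel: Z = Z₁Z₂/(Z₁+Z₂), |Z| = 1700 Ω, ∠Z = 9.52°

9.52°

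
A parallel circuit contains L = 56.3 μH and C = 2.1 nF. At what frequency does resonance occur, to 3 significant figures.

ω₀ = 1/√(LC) = 1/√(5.63e-05 × 2.1e-09) = 2.908e+06 rad/s
f₀ = ω₀/(2π) = 463 kHz

463 kHz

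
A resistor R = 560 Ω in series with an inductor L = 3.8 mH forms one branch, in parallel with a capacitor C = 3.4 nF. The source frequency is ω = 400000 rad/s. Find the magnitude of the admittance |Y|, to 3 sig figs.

809 μS

X_L = ωL = 1520 Ω
X_C = 1/(ωC) = 735 Ω
Branch 1 (R+jX_L): Z₁ = 560 + j1520 Ω, |Z₁| = 1620 Ω
Branch 2 (−jX_C): Z₂ = −j735 Ω
Parallel: Z = Z₁Z₂/(Z₁+Z₂), |Z| = 1240 Ω, ∠Z = -74.7°
|Y| = 1/|Z| = 809 μS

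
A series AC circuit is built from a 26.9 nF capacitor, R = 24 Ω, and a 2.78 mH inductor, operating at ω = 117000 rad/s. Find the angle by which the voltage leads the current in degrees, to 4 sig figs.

X_L = ωL = 325.3 Ω
X_C = 1/(ωC) = 317.7 Ω
Net reactance X = X_L − X_C = 7.527 Ω
Z = 24.00 + j7.527 Ω
|Z| = √(24.00² + 7.527²) = 25.15 Ω
∠Z = arctan(7.527/24.00) = 17.41°

17.41°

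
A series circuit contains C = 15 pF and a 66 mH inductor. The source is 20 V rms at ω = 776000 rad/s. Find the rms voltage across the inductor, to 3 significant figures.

29.5 V

X_L = ωL = 51200 Ω
X_C = 1/(ωC) = 85900 Ω
Net reactance X = X_L − X_C = -34700 Ω
Z = − j34700 Ω
|Z| = √(0² + 34700²) = 34700 Ω
I = V/|Z| = 576 μA
V_L = I·|Z_L| = 0.000576 × 51200 = 29.5 V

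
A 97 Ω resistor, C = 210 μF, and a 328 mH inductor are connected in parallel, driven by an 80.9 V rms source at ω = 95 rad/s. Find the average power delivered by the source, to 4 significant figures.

67.47 W

X_L = ωL = 31.16 Ω
X_C = 1/(ωC) = 50.13 Ω
Parallel: admittances add. Y = 1/R + 1/(jωL) + jωC
Y = (0.01031 − j0.01214) S
|Y| = 0.01593 S → |Z| = 1/|Y| = 62.78 Ω, ∠Z = −∠Y = 49.67°
I = V/|Z| = 1.289 A
P = VI cos φ = 80.9 × 1.289 × cos(49.67°) = 67.47 W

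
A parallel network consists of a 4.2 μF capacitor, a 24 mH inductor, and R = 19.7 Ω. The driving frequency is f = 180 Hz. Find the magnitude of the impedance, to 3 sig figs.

16.7 Ω

ω = 2πf = 1131 rad/s
X_L = ωL = 27.1 Ω
X_C = 1/(ωC) = 211 Ω
Parallel: admittances add. Y = 1/R + 1/(jωL) + jωC
Y = (0.0508 − j0.0321) S
|Y| = 0.0601 S → |Z| = 1/|Y| = 16.7 Ω, ∠Z = −∠Y = 32.3°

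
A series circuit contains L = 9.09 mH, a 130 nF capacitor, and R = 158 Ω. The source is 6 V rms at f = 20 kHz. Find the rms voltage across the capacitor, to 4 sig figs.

0.3362 V

ω = 2πf = 125700 rad/s
X_L = ωL = 1142 Ω
X_C = 1/(ωC) = 61.21 Ω
Net reactance X = X_L − X_C = 1081 Ω
Z = 158.0 + j1081 Ω
|Z| = √(158.0² + 1081²) = 1093 Ω
I = V/|Z| = 5.492 mA
V_C = I·|Z_C| = 0.005492 × 61.21 = 0.3362 V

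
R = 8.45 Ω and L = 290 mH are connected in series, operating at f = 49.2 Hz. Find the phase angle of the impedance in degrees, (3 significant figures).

84.6°

ω = 2πf = 309.1 rad/s
X_L = ωL = 89.6 Ω
Z = 8.45 + j89.6 Ω
|Z| = √(8.45² + 89.6²) = 90.0 Ω
∠Z = arctan(89.6/8.45) = 84.6°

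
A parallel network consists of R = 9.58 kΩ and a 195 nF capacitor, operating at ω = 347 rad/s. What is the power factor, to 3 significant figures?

0.839

X_C = 1/(ωC) = 14800 Ω
Parallel: admittances add. Y = 1/R + jωC
Y = (0.000104 + j6.77e-05) S
|Y| = 0.000124 S → |Z| = 1/|Y| = 8040 Ω, ∠Z = −∠Y = -33.0°
cos φ = cos(-33.0°) = 0.839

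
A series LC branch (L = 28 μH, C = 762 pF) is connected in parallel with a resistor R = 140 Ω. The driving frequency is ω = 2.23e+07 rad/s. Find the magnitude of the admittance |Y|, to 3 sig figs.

7.36 mS

X_L = ωL = 624 Ω
X_C = 1/(ωC) = 58.8 Ω
Branch 1: Z₁ = R = 140 Ω
Branch 2 (series LC): Z₂ = j(X_L − X_C) = j566 Ω
Parallel: Z = Z₁Z₂/(Z₁+Z₂), |Z| = 136 Ω, ∠Z = 13.9°
|Y| = 1/|Z| = 7.36 mS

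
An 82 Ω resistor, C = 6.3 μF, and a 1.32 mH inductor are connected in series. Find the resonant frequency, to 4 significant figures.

ω₀ = 1/√(LC) = 1/√(0.00132 × 6.3e-06) = 10970 rad/s
f₀ = ω₀/(2π) = 1.745 kHz

1.745 kHz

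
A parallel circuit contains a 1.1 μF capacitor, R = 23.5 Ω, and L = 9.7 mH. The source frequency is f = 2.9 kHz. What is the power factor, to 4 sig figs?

0.9473

ω = 2πf = 18220 rad/s
X_L = ωL = 176.7 Ω
X_C = 1/(ωC) = 49.89 Ω
Parallel: admittances add. Y = 1/R + 1/(jωL) + jωC
Y = (0.04255 + j0.01439) S
|Y| = 0.04492 S → |Z| = 1/|Y| = 22.26 Ω, ∠Z = −∠Y = -18.68°
cos φ = cos(-18.68°) = 0.9473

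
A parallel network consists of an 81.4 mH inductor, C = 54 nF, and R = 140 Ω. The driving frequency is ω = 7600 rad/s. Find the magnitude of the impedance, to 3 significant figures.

138 Ω

X_L = ωL = 619 Ω
X_C = 1/(ωC) = 2440 Ω
Parallel: admittances add. Y = 1/R + 1/(jωL) + jωC
Y = (0.00714 − j0.00121) S
|Y| = 0.00724 S → |Z| = 1/|Y| = 138 Ω, ∠Z = −∠Y = 9.58°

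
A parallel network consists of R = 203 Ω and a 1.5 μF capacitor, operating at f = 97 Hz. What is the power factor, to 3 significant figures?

0.983

ω = 2πf = 609.5 rad/s
X_C = 1/(ωC) = 1090 Ω
Parallel: admittances add. Y = 1/R + jωC
Y = (0.00493 + j0.000914) S
|Y| = 0.00501 S → |Z| = 1/|Y| = 200 Ω, ∠Z = −∠Y = -10.5°
cos φ = cos(-10.5°) = 0.983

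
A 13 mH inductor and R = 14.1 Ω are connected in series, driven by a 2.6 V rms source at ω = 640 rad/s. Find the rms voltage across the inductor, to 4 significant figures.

1.321 V

X_L = ωL = 8.320 Ω
Z = 14.10 + j8.320 Ω
|Z| = √(14.10² + 8.320²) = 16.37 Ω
I = V/|Z| = 158.8 mA
V_L = I·|Z_L| = 0.1588 × 8.320 = 1.321 V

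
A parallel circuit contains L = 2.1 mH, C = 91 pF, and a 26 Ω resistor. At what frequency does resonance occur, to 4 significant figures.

ω₀ = 1/√(LC) = 1/√(0.0021 × 9.1e-11) = 2.288e+06 rad/s
f₀ = ω₀/(2π) = 364.1 kHz

364.1 kHz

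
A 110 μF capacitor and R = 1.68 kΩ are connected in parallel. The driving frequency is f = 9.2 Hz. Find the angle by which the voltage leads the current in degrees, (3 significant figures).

-84.7°

ω = 2πf = 57.81 rad/s
X_C = 1/(ωC) = 157 Ω
Parallel: admittances add. Y = 1/R + jωC
Y = (0.000595 + j0.00636) S
|Y| = 0.00639 S → |Z| = 1/|Y| = 157 Ω, ∠Z = −∠Y = -84.7°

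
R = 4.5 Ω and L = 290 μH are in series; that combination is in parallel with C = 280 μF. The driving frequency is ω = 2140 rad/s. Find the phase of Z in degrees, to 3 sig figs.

-69.0°

X_L = ωL = 0.621 Ω
X_C = 1/(ωC) = 1.67 Ω
Branch 1 (R+jX_L): Z₁ = 4.50 + j0.621 Ω, |Z₁| = 4.54 Ω
Branch 2 (−jX_C): Z₂ = −j1.67 Ω
Parallel: Z = Z₁Z₂/(Z₁+Z₂), |Z| = 1.64 Ω, ∠Z = -69.0°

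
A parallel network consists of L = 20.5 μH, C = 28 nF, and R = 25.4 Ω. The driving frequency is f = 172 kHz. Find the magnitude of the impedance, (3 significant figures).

23.8 Ω

ω = 2πf = 1.081e+06 rad/s
X_L = ωL = 22.2 Ω
X_C = 1/(ωC) = 33.0 Ω
Parallel: admittances add. Y = 1/R + 1/(jωL) + jωC
Y = (0.0394 − j0.0149) S
|Y| = 0.0421 S → |Z| = 1/|Y| = 23.8 Ω, ∠Z = −∠Y = 20.7°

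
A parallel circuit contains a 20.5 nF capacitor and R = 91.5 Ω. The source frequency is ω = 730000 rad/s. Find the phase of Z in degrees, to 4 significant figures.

X_C = 1/(ωC) = 66.82 Ω
Parallel: admittances add. Y = 1/R + jωC
Y = (0.01093 + j0.01497) S
|Y| = 0.01853 S → |Z| = 1/|Y| = 53.96 Ω, ∠Z = −∠Y = -53.86°

-53.86°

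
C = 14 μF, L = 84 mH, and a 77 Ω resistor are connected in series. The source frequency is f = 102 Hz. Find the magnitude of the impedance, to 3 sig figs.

ω = 2πf = 640.9 rad/s
X_L = ωL = 53.8 Ω
X_C = 1/(ωC) = 111 Ω
Net reactance X = X_L − X_C = -57.6 Ω
Z = 77.0 − j57.6 Ω
|Z| = √(77.0² + 57.6²) = 96.2 Ω

96.2 Ω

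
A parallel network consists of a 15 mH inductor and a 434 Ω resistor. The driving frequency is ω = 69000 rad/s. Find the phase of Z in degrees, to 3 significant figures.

22.7°

X_L = ωL = 1040 Ω
Parallel: admittances add. Y = 1/R + 1/(jωL)
Y = (0.00230 − j0.000966) S
|Y| = 0.00250 S → |Z| = 1/|Y| = 400 Ω, ∠Z = −∠Y = 22.7°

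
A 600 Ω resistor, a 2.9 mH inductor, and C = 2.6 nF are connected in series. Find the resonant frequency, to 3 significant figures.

58.0 kHz

ω₀ = 1/√(LC) = 1/√(0.0029 × 2.6e-09) = 364200 rad/s
f₀ = ω₀/(2π) = 58.0 kHz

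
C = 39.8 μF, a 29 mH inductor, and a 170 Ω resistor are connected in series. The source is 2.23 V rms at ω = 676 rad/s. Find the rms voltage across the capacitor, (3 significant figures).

X_L = ωL = 19.6 Ω
X_C = 1/(ωC) = 37.2 Ω
Net reactance X = X_L − X_C = -17.6 Ω
Z = 170 − j17.6 Ω
|Z| = √(170² + 17.6²) = 171 Ω
I = V/|Z| = 13.0 mA
V_C = I·|Z_C| = 0.0130 × 37.2 = 0.485 V

0.485 V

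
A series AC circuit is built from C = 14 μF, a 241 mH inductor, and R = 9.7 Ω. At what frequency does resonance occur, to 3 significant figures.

ω₀ = 1/√(LC) = 1/√(0.241 × 1.4e-05) = 544.4 rad/s
f₀ = ω₀/(2π) = 86.6 Hz

86.6 Hz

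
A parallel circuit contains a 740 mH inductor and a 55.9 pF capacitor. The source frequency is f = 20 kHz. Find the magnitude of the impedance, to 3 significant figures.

268000 Ω

ω = 2πf = 125700 rad/s
X_L = ωL = 93000 Ω
X_C = 1/(ωC) = 142000 Ω
Parallel: admittances add. Y = 1/(jωL) + jωC
Y = (0 − j3.73e-06) S
|Y| = 3.73e-06 S → |Z| = 1/|Y| = 268000 Ω, ∠Z = −∠Y = 90.0°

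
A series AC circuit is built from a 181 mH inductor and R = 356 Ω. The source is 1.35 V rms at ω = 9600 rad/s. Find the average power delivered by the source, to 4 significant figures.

X_L = ωL = 1738 Ω
Z = 356.0 + j1738 Ω
|Z| = √(356.0² + 1738²) = 1774 Ω
∠Z = arctan(1738/356.0) = 78.42°
I = V/|Z| = 761.1 μA
P = VI cos φ = 1.35 × 0.0007611 × cos(78.42°) = 206.2 μW

206.2 μW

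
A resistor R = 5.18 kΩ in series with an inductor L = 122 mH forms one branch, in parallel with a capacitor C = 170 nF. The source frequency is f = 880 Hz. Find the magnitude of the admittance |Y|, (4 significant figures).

934.7 μS

ω = 2πf = 5529 rad/s
X_L = ωL = 674.6 Ω
X_C = 1/(ωC) = 1064 Ω
Branch 1 (R+jX_L): Z₁ = 5180 + j674.6 Ω, |Z₁| = 5224 Ω
Branch 2 (−jX_C): Z₂ = −j1064 Ω
Parallel: Z = Z₁Z₂/(Z₁+Z₂), |Z| = 1070 Ω, ∠Z = -78.28°
|Y| = 1/|Z| = 934.7 μS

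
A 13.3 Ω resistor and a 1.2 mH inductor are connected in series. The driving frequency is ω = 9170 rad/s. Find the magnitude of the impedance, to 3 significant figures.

17.3 Ω

X_L = ωL = 11.0 Ω
Z = 13.3 + j11.0 Ω
|Z| = √(13.3² + 11.0²) = 17.3 Ω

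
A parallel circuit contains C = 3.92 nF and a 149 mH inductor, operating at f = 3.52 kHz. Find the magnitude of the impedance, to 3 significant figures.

ω = 2πf = 22120 rad/s
X_L = ωL = 3300 Ω
X_C = 1/(ωC) = 11500 Ω
Parallel: admittances add. Y = 1/(jωL) + jωC
Y = (0 − j0.000217) S
|Y| = 0.000217 S → |Z| = 1/|Y| = 4610 Ω, ∠Z = −∠Y = 90.0°

4610 Ω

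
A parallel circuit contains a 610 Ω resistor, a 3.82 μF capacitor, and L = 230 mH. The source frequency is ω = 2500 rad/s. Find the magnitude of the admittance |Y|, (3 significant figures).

X_L = ωL = 575 Ω
X_C = 1/(ωC) = 105 Ω
Parallel: admittances add. Y = 1/R + 1/(jωL) + jωC
Y = (0.00164 + j0.00781) S
|Y| = 0.00798 S → |Z| = 1/|Y| = 125 Ω, ∠Z = −∠Y = -78.1°

7.98 mS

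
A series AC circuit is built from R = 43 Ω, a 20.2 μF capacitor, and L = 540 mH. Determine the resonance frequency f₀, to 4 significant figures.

ω₀ = 1/√(LC) = 1/√(0.54 × 2.02e-05) = 302.8 rad/s
f₀ = ω₀/(2π) = 48.19 Hz

48.19 Hz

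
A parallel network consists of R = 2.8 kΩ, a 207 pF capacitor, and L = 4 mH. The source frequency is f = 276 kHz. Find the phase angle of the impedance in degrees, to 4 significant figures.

ω = 2πf = 1.734e+06 rad/s
X_L = ωL = 6937 Ω
X_C = 1/(ωC) = 2786 Ω
Parallel: admittances add. Y = 1/R + 1/(jωL) + jωC
Y = (0.0003571 + j0.0002148) S
|Y| = 0.0004168 S → |Z| = 1/|Y| = 2399 Ω, ∠Z = −∠Y = -31.03°

-31.03°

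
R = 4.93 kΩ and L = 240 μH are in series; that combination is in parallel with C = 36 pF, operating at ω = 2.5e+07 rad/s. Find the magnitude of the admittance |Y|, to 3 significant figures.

805 μS

X_L = ωL = 6000 Ω
X_C = 1/(ωC) = 1110 Ω
Branch 1 (R+jX_L): Z₁ = 4930 + j6000 Ω, |Z₁| = 7770 Ω
Branch 2 (−jX_C): Z₂ = −j1110 Ω
Parallel: Z = Z₁Z₂/(Z₁+Z₂), |Z| = 1240 Ω, ∠Z = -84.2°
|Y| = 1/|Z| = 805 μS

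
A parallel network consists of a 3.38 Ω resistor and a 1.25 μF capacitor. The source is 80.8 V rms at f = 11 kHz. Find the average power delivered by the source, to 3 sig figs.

1.93 kW

ω = 2πf = 69120 rad/s
X_C = 1/(ωC) = 11.6 Ω
Parallel: admittances add. Y = 1/R + jωC
Y = (0.296 + j0.0864) S
|Y| = 0.308 S → |Z| = 1/|Y| = 3.24 Ω, ∠Z = −∠Y = -16.3°
I = V/|Z| = 24.9 A
P = VI cos φ = 80.8 × 24.9 × cos(-16.3°) = 1.93 kW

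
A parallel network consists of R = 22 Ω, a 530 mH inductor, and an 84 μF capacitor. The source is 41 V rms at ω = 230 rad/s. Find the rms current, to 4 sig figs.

X_L = ωL = 121.9 Ω
X_C = 1/(ωC) = 51.76 Ω
Parallel: admittances add. Y = 1/R + 1/(jωL) + jωC
Y = (0.04545 + j0.01112) S
|Y| = 0.04679 S → |Z| = 1/|Y| = 21.37 Ω, ∠Z = −∠Y = -13.74°
I = V/|Z| = 41/21.37 = 1.919 A

1.919 A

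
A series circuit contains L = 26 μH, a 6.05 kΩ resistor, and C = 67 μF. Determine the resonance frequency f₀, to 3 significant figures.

ω₀ = 1/√(LC) = 1/√(2.6e-05 × 6.7e-05) = 23960 rad/s
f₀ = ω₀/(2π) = 3.81 kHz

3.81 kHz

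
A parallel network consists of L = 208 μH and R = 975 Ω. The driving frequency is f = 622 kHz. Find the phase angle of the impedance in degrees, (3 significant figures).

ω = 2πf = 3.908e+06 rad/s
X_L = ωL = 813 Ω
Parallel: admittances add. Y = 1/R + 1/(jωL)
Y = (0.00103 − j0.00123) S
|Y| = 0.00160 S → |Z| = 1/|Y| = 624 Ω, ∠Z = −∠Y = 50.2°

50.2°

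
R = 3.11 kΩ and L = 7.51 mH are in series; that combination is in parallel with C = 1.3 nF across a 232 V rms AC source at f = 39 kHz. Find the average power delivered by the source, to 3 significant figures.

12.8 W

ω = 2πf = 245000 rad/s
X_L = ωL = 1840 Ω
X_C = 1/(ωC) = 3140 Ω
Branch 1 (R+jX_L): Z₁ = 3110 + j1840 Ω, |Z₁| = 3610 Ω
Branch 2 (−jX_C): Z₂ = −j3140 Ω
Parallel: Z = Z₁Z₂/(Z₁+Z₂), |Z| = 3370 Ω, ∠Z = -36.7°
I = V/|Z| = 68.9 mA
P = VI cos φ = 232 × 0.0689 × cos(-36.7°) = 12.8 W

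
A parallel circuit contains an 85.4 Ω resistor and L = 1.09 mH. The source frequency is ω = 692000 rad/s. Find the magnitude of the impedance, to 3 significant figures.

84.9 Ω

X_L = ωL = 754 Ω
Parallel: admittances add. Y = 1/R + 1/(jωL)
Y = (0.0117 − j0.00133) S
|Y| = 0.0118 S → |Z| = 1/|Y| = 84.9 Ω, ∠Z = −∠Y = 6.46°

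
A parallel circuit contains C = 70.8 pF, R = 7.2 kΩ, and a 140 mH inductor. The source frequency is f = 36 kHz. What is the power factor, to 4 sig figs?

0.9938

ω = 2πf = 226200 rad/s
X_L = ωL = 31670 Ω
X_C = 1/(ωC) = 62440 Ω
Parallel: admittances add. Y = 1/R + 1/(jωL) + jωC
Y = (0.0001389 − j1.556e-05) S
|Y| = 0.0001398 S → |Z| = 1/|Y| = 7155 Ω, ∠Z = −∠Y = 6.394°
cos φ = cos(6.394°) = 0.9938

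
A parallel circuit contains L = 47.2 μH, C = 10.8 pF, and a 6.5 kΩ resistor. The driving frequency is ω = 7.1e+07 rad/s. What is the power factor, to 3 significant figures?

0.312

X_L = ωL = 3350 Ω
X_C = 1/(ωC) = 1300 Ω
Parallel: admittances add. Y = 1/R + 1/(jωL) + jωC
Y = (0.000154 + j0.000468) S
|Y| = 0.000493 S → |Z| = 1/|Y| = 2030 Ω, ∠Z = −∠Y = -71.8°
cos φ = cos(-71.8°) = 0.312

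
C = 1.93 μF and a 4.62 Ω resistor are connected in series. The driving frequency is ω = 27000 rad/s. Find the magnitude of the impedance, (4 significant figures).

19.74 Ω

X_C = 1/(ωC) = 19.19 Ω
Z = 4.620 − j19.19 Ω
|Z| = √(4.620² + 19.19²) = 19.74 Ω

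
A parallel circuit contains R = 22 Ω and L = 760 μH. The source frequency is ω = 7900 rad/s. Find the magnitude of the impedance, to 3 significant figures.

X_L = ωL = 6.00 Ω
Parallel: admittances add. Y = 1/R + 1/(jωL)
Y = (0.0455 − j0.167) S
|Y| = 0.173 S → |Z| = 1/|Y| = 5.79 Ω, ∠Z = −∠Y = 74.7°

5.79 Ω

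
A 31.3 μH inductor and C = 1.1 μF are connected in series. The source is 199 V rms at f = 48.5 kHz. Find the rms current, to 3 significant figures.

ω = 2πf = 304700 rad/s
X_L = ωL = 9.54 Ω
X_C = 1/(ωC) = 2.98 Ω
Net reactance X = X_L − X_C = 6.55 Ω
Z = j6.55 Ω
|Z| = √(0² + 6.55²) = 6.55 Ω
I = V/|Z| = 199/6.55 = 30.4 A

30.4 A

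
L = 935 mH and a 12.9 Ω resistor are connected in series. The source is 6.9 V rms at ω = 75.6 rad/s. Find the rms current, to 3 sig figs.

96.0 mA

X_L = ωL = 70.7 Ω
Z = 12.9 + j70.7 Ω
|Z| = √(12.9² + 70.7²) = 71.9 Ω
I = V/|Z| = 6.9/71.9 = 96.0 mA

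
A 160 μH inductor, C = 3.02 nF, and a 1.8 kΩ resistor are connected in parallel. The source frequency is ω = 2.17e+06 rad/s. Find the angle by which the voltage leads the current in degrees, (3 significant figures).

-81.4°

X_L = ωL = 347 Ω
X_C = 1/(ωC) = 153 Ω
Parallel: admittances add. Y = 1/R + 1/(jωL) + jωC
Y = (0.000556 + j0.00367) S
|Y| = 0.00371 S → |Z| = 1/|Y| = 269 Ω, ∠Z = −∠Y = -81.4°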